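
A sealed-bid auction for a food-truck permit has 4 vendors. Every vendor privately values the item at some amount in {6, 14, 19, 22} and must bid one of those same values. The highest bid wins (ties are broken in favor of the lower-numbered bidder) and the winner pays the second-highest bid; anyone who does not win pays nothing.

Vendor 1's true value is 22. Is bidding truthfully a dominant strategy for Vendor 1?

Check each profile of the others' bids and compare truth against every alternative bid.
Others bid (6, 6, 6): truth gives 16, best alternative gives 16.
Others bid (6, 6, 14): truth gives 8, best alternative gives 8.
Others bid (6, 14, 6): truth gives 8, best alternative gives 8.
Others bid (6, 14, 14): truth gives 8, best alternative gives 8.
Others bid (14, 6, 6): truth gives 8, best alternative gives 8.
Others bid (14, 6, 14): truth gives 8, best alternative gives 8.
(Remaining 58 profiles checked similarly; truth is weakly best in each.)
In every case the truthful bid is at least as good as any alternative, so it is a dominant strategy.

Yes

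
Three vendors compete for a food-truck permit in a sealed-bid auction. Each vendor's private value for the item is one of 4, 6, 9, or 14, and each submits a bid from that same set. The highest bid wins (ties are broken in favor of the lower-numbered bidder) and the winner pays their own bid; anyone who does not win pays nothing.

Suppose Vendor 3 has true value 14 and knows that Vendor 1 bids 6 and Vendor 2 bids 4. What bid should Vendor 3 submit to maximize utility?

Bid 4: loses, pays 0, utility 0.
Bid 6: loses, pays 0, utility 0.
Bid 9: wins, pays 9, utility 14 - 9 = 5.
Bid 14: wins, pays 14, utility 14 - 14 = 0.
The best choice is 9 with utility 5.

9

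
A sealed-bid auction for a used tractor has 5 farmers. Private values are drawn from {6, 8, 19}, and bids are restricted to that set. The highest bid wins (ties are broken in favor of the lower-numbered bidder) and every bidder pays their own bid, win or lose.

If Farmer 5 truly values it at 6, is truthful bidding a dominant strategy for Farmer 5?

No

Consider the case where Farmer 1 bids 6, Farmer 2 bids 6, Farmer 3 bids 6 and Farmer 4 bids 6.
Truthful bid 6: loses but pays 6, utility -6.
Bid 8 instead: wins, pays 8, utility 6 - 8 = -2.
Since -2 > -6, bidding 8 is strictly better here, so truthful bidding is not dominant.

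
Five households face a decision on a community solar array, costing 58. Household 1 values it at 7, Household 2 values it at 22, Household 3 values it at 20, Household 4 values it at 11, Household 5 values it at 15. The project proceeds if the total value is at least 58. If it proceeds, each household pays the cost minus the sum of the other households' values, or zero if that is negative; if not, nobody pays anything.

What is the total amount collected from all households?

Total value 75 ≥ cost 58, so it is built.
Household 1: others sum to 68; max(0, 58 - 68) = 0.
Household 2: others sum to 53; max(0, 58 - 53) = 5.
Household 3: others sum to 55; max(0, 58 - 55) = 3.
Household 4: others sum to 64; max(0, 58 - 64) = 0.
Household 5: others sum to 60; max(0, 58 - 60) = 0.
Total collected = 0 + 5 + 3 + 0 + 0 = 8.

8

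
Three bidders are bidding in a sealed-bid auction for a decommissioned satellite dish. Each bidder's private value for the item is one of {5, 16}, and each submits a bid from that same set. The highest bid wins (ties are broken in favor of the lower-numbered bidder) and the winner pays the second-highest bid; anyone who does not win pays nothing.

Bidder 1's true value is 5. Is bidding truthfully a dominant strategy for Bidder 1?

Check each profile of the others' bids and compare truth against every alternative bid.
Others bid (5, 16): truth gives 0, best alternative gives -11.
Others bid (16, 5): truth gives 0, best alternative gives -11.
Others bid (16, 16): truth gives 0, best alternative gives -11.
Others bid (5, 5): truth gives 0, best alternative gives 0.
In every case the truthful bid is at least as good as any alternative, so it is a dominant strategy.

Yes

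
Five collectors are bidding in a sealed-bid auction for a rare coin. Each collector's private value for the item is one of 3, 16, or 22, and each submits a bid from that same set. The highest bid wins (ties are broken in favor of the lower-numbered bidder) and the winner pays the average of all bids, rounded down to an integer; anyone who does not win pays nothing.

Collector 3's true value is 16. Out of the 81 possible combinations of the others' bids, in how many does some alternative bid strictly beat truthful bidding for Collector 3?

Others bid (3, 3, 3, 22): truth gives 0; bid 22 gives 6 > 0. Violating.
Others bid (3, 3, 16, 22): truth gives 0; bid 22 gives 3 > 0. Violating.
Others bid (3, 3, 22, 3): truth gives 0; bid 22 gives 6 > 0. Violating.
Others bid (3, 3, 22, 16): truth gives 0; bid 22 gives 3 > 0. Violating.
Others bid (3, 3, 3, 3): truth gives 11; no alternative beats it.
Others bid (3, 3, 3, 16): truth gives 8; no alternative beats it.
(Checking all 81 profiles: 26 have a profitable deviation, 55 do not.)

26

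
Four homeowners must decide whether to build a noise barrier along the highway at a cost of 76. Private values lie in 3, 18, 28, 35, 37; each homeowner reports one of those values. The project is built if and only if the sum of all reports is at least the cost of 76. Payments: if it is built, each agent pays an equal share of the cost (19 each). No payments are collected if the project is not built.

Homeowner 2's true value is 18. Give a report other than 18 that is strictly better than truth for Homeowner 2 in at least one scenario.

3

Suppose Homeowner 1 reports 3, Homeowner 3 reports 18 and Homeowner 4 reports 37.
Report 18: project built, pays 19, utility 18 - 19 = -1.
Report 3: project not built, utility 0.
So reporting 3 beats truth here (0 > -1).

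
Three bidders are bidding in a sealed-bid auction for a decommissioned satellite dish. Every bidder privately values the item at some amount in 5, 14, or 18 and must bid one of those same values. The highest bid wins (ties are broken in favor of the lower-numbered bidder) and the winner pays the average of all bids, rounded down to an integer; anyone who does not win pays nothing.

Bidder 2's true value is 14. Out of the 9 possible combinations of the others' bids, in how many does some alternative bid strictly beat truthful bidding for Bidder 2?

Others bid (5, 18): truth gives 0; bid 18 gives 1 > 0. Violating.
Others bid (14, 5): truth gives 0; bid 18 gives 2 > 0. Violating.
Others bid (5, 5): truth gives 6; no alternative beats it.
Others bid (5, 14): truth gives 3; no alternative beats it.
(Checking all 9 profiles: 2 have a profitable deviation, 7 do not.)

2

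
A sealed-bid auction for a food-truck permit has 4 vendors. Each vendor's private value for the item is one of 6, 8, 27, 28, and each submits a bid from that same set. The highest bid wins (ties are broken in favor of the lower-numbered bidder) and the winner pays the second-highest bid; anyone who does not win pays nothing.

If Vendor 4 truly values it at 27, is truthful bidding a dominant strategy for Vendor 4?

Check each profile of the others' bids and compare truth against every alternative bid.
Others bid (6, 6, 6): truth gives 21, best alternative gives 21.
Others bid (6, 6, 8): truth gives 19, best alternative gives 19.
Others bid (6, 8, 6): truth gives 19, best alternative gives 19.
Others bid (6, 8, 8): truth gives 19, best alternative gives 19.
Others bid (8, 6, 6): truth gives 19, best alternative gives 19.
Others bid (8, 6, 8): truth gives 19, best alternative gives 19.
(Remaining 58 profiles checked similarly; truth is weakly best in each.)
In every case the truthful bid is at least as good as any alternative, so it is a dominant strategy.

Yes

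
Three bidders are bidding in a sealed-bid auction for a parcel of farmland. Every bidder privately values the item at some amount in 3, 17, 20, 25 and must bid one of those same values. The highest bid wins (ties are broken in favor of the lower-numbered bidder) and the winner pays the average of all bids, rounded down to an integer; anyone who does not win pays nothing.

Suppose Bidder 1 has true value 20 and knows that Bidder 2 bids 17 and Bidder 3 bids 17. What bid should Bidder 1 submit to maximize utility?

Bid 3: loses, pays 0, utility 0.
Bid 17: wins, pays 17, utility 20 - 17 = 3.
Bid 20: wins, pays 18, utility 20 - 18 = 2.
Bid 25: wins, pays 19, utility 20 - 19 = 1.
The best choice is 17 with utility 3.

17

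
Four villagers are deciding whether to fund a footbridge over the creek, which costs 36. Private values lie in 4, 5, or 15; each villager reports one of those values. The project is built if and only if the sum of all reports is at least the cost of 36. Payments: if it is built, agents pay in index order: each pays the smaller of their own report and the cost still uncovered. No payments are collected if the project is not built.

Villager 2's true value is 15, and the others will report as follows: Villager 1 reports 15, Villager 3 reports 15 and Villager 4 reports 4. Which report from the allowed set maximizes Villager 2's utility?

4

Report 4: project built, pays 4, utility 15 - 4 = 11.
Report 5: project built, pays 5, utility 15 - 5 = 10.
Report 15: project built, pays 15, utility 15 - 15 = 0.
The best choice is 4 with utility 11.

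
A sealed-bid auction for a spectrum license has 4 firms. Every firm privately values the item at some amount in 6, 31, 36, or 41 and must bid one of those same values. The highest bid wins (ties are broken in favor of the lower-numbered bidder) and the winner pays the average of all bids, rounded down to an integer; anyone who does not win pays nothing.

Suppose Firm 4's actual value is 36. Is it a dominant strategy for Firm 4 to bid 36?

No

Consider the case where Firm 1 bids 6, Firm 2 bids 6 and Firm 3 bids 6.
Truthful bid 36: wins, pays 13, utility 36 - 13 = 23.
Bid 31 instead: wins, pays 12, utility 36 - 12 = 24.
Since 24 > 23, bidding 31 is strictly better here, so truthful bidding is not dominant.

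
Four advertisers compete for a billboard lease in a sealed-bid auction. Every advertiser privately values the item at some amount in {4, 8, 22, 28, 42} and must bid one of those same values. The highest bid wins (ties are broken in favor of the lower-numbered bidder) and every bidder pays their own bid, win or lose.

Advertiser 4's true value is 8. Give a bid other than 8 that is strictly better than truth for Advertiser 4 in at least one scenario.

Suppose Advertiser 1 bids 4, Advertiser 2 bids 4 and Advertiser 3 bids 8.
Bid 8: loses but pays 8, utility -8.
Bid 4: loses but pays 4, utility -4.
So bidding 4 beats truth here (-4 > -8).

4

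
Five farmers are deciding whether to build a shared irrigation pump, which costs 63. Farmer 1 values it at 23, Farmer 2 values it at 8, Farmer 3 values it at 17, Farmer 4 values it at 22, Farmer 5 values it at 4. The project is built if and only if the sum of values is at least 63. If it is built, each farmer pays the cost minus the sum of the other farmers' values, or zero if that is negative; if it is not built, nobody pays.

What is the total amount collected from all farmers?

29

Total value 74 ≥ cost 63, so it is built.
Farmer 1: others sum to 51; max(0, 63 - 51) = 12.
Farmer 2: others sum to 66; max(0, 63 - 66) = 0.
Farmer 3: others sum to 57; max(0, 63 - 57) = 6.
Farmer 4: others sum to 52; max(0, 63 - 52) = 11.
Farmer 5: others sum to 70; max(0, 63 - 70) = 0.
Total collected = 12 + 0 + 6 + 11 + 0 = 29.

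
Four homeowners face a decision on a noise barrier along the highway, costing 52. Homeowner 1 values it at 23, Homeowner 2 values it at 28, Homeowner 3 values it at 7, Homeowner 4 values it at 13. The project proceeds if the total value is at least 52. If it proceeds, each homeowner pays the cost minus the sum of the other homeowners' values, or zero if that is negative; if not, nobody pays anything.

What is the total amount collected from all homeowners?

Total value 71 ≥ cost 52, so it is built.
Homeowner 1: others sum to 48; max(0, 52 - 48) = 4.
Homeowner 2: others sum to 43; max(0, 52 - 43) = 9.
Homeowner 3: others sum to 64; max(0, 52 - 64) = 0.
Homeowner 4: others sum to 58; max(0, 52 - 58) = 0.
Total collected = 4 + 9 + 0 + 0 = 13.

13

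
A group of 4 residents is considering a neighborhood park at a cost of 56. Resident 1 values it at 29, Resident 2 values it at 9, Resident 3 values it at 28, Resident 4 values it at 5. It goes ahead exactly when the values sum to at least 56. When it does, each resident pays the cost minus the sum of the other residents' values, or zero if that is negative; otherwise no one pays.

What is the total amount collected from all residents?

Total value 71 ≥ cost 56, so it is built.
Resident 1: others sum to 42; max(0, 56 - 42) = 14.
Resident 2: others sum to 62; max(0, 56 - 62) = 0.
Resident 3: others sum to 43; max(0, 56 - 43) = 13.
Resident 4: others sum to 66; max(0, 56 - 66) = 0.
Total collected = 14 + 0 + 13 + 0 = 27.

27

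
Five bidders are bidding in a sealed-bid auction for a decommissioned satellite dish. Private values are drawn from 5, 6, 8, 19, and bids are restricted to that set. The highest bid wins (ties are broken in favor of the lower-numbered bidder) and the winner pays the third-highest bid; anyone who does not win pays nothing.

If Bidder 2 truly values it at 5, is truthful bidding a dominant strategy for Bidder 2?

Check each profile of the others' bids and compare truth against every alternative bid.
Others bid (5, 5, 6, 6): truth gives 0, best alternative gives -1.
Others bid (5, 6, 5, 6): truth gives 0, best alternative gives -1.
Others bid (5, 6, 6, 5): truth gives 0, best alternative gives -1.
Others bid (5, 6, 6, 6): truth gives 0, best alternative gives -1.
Others bid (5, 5, 5, 5): truth gives 0, best alternative gives 0.
Others bid (5, 5, 5, 6): truth gives 0, best alternative gives 0.
(Remaining 250 profiles checked similarly; truth is weakly best in each.)
In every case the truthful bid is at least as good as any alternative, so it is a dominant strategy.

Yes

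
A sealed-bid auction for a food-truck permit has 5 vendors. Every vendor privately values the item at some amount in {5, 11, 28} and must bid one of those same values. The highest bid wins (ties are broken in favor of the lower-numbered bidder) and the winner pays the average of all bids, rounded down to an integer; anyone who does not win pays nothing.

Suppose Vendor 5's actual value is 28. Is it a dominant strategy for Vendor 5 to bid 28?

Consider the case where Vendor 1 bids 5, Vendor 2 bids 5, Vendor 3 bids 5 and Vendor 4 bids 5.
Truthful bid 28: wins, pays 9, utility 28 - 9 = 19.
Bid 11 instead: wins, pays 6, utility 28 - 6 = 22.
Since 22 > 19, bidding 11 is strictly better here, so truthful bidding is not dominant.

No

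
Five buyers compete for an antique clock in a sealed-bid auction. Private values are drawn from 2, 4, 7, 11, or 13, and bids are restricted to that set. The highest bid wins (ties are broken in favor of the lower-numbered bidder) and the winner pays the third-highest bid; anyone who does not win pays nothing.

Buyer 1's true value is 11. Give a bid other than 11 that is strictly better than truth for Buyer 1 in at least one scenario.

Suppose Buyer 2 bids 2, Buyer 3 bids 2, Buyer 4 bids 2 and Buyer 5 bids 13.
Bid 11: loses, pays 0, utility 0.
Bid 13: wins, pays 2, utility 11 - 2 = 9.
So bidding 13 beats truth here (9 > 0).

13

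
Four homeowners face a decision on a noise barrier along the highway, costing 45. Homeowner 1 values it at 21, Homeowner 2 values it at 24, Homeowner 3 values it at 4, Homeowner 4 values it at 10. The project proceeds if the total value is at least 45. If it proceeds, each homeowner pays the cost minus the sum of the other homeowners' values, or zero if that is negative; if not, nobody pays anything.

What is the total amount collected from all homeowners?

17

Total value 59 ≥ cost 45, so it is built.
Homeowner 1: others sum to 38; max(0, 45 - 38) = 7.
Homeowner 2: others sum to 35; max(0, 45 - 35) = 10.
Homeowner 3: others sum to 55; max(0, 45 - 55) = 0.
Homeowner 4: others sum to 49; max(0, 45 - 49) = 0.
Total collected = 7 + 10 + 0 + 0 = 17.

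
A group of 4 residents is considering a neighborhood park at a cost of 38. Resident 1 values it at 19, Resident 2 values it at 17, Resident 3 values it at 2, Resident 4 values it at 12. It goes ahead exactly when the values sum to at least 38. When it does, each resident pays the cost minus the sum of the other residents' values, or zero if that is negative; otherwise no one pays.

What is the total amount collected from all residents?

12

Total value 50 ≥ cost 38, so it is built.
Resident 1: others sum to 31; max(0, 38 - 31) = 7.
Resident 2: others sum to 33; max(0, 38 - 33) = 5.
Resident 3: others sum to 48; max(0, 38 - 48) = 0.
Resident 4: others sum to 38; max(0, 38 - 38) = 0.
Total collected = 7 + 5 + 0 + 0 = 12.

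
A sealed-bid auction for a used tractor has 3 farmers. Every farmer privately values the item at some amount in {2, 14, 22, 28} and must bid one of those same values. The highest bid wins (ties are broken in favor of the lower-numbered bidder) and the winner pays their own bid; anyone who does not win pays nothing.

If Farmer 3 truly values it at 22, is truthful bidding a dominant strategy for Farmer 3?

Consider the case where Farmer 1 bids 2 and Farmer 2 bids 2.
Truthful bid 22: wins, pays 22, utility 22 - 22 = 0.
Bid 14 instead: wins, pays 14, utility 22 - 14 = 8.
Since 8 > 0, bidding 14 is strictly better here, so truthful bidding is not dominant.

No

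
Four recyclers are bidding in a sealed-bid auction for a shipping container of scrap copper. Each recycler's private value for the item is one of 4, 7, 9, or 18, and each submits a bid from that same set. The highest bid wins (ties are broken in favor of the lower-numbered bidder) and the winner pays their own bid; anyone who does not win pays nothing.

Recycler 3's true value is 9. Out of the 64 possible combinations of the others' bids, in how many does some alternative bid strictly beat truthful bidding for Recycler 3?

2

Others bid (4, 4, 4): truth gives 0; bid 7 gives 2 > 0. Violating.
Others bid (4, 4, 7): truth gives 0; bid 7 gives 2 > 0. Violating.
Others bid (4, 4, 9): truth gives 0; no alternative beats it.
Others bid (4, 4, 18): truth gives 0; no alternative beats it.
(Checking all 64 profiles: 2 have a profitable deviation, 62 do not.)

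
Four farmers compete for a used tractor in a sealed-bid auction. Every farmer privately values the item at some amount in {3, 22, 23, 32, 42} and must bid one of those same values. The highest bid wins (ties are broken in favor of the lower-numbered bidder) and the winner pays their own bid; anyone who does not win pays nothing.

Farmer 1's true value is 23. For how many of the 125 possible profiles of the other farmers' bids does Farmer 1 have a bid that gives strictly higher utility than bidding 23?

8

Others bid (3, 3, 3): truth gives 0; bid 3 gives 20 > 0. Violating.
Others bid (3, 3, 22): truth gives 0; bid 22 gives 1 > 0. Violating.
Others bid (3, 22, 3): truth gives 0; bid 22 gives 1 > 0. Violating.
Others bid (3, 22, 22): truth gives 0; bid 22 gives 1 > 0. Violating.
Others bid (3, 3, 23): truth gives 0; no alternative beats it.
Others bid (3, 3, 32): truth gives 0; no alternative beats it.
(Checking all 125 profiles: 8 have a profitable deviation, 117 do not.)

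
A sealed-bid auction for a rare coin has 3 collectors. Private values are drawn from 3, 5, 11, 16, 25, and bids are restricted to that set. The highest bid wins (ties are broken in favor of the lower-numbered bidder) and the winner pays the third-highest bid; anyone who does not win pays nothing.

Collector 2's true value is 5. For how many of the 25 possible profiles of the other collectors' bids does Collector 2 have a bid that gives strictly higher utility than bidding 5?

6

Others bid (3, 11): truth gives 0; bid 11 gives 2 > 0. Violating.
Others bid (3, 16): truth gives 0; bid 16 gives 2 > 0. Violating.
Others bid (3, 25): truth gives 0; bid 25 gives 2 > 0. Violating.
Others bid (5, 3): truth gives 0; bid 11 gives 2 > 0. Violating.
Others bid (3, 3): truth gives 2; no alternative beats it.
Others bid (3, 5): truth gives 2; no alternative beats it.
(Checking all 25 profiles: 6 have a profitable deviation, 19 do not.)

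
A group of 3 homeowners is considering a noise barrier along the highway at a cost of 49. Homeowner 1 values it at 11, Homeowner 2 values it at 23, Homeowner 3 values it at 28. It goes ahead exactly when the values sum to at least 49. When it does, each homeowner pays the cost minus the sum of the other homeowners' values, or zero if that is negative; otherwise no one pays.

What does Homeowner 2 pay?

Total value 62 ≥ cost 49, so the project is built.
The other homeowners' values sum to 39.
Cost minus that sum is 49 - 39 = 10.

10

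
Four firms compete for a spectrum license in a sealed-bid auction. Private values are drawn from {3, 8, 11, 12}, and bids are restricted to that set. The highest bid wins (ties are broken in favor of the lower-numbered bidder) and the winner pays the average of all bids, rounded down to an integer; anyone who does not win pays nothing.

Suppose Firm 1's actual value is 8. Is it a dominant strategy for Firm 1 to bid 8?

No

Consider the case where Firm 2 bids 3, Firm 3 bids 3 and Firm 4 bids 3.
Truthful bid 8: wins, pays 4, utility 8 - 4 = 4.
Bid 3 instead: wins, pays 3, utility 8 - 3 = 5.
Since 5 > 4, bidding 3 is strictly better here, so truthful bidding is not dominant.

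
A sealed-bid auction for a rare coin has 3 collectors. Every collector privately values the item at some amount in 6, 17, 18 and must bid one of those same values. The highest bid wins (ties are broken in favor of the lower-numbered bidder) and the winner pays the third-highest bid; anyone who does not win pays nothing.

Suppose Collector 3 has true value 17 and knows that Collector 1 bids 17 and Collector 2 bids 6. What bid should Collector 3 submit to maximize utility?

Bid 6: loses, pays 0, utility 0.
Bid 17: loses, pays 0, utility 0.
Bid 18: wins, pays 6, utility 17 - 6 = 11.
The best choice is 18 with utility 11.

18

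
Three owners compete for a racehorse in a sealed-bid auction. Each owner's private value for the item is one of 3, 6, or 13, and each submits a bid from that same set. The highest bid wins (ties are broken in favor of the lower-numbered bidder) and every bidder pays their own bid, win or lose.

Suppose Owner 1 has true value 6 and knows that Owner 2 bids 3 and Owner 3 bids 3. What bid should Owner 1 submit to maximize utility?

3

Bid 3: wins, pays 3, utility 6 - 3 = 3.
Bid 6: wins, pays 6, utility 6 - 6 = 0.
Bid 13: wins, pays 13, utility 6 - 13 = -7.
The best choice is 3 with utility 3.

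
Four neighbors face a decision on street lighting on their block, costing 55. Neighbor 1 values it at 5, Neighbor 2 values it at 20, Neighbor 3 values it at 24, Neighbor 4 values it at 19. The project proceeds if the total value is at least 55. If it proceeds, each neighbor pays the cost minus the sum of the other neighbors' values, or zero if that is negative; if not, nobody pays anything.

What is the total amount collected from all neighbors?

Total value 68 ≥ cost 55, so it is built.
Neighbor 1: others sum to 63; max(0, 55 - 63) = 0.
Neighbor 2: others sum to 48; max(0, 55 - 48) = 7.
Neighbor 3: others sum to 44; max(0, 55 - 44) = 11.
Neighbor 4: others sum to 49; max(0, 55 - 49) = 6.
Total collected = 0 + 7 + 11 + 6 = 24.

24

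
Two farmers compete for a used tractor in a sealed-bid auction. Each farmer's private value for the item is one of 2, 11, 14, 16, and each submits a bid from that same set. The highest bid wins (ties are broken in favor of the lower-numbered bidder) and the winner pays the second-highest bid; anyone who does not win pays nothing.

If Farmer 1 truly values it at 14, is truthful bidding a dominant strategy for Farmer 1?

Check each profile of the others' bids and compare truth against every alternative bid.
Others bid (2): truth gives 12, best alternative gives 12.
Others bid (11): truth gives 3, best alternative gives 3.
Others bid (14): truth gives 0, best alternative gives 0.
Others bid (16): truth gives 0, best alternative gives 0.
In every case the truthful bid is at least as good as any alternative, so it is a dominant strategy.

Yes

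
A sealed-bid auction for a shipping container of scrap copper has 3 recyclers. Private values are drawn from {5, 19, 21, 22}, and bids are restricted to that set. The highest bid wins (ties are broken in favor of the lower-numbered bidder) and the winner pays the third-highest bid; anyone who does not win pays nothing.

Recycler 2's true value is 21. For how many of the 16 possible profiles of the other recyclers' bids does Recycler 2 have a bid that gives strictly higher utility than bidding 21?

4

Others bid (5, 22): truth gives 0; bid 22 gives 16 > 0. Violating.
Others bid (19, 22): truth gives 0; bid 22 gives 2 > 0. Violating.
Others bid (21, 5): truth gives 0; bid 22 gives 16 > 0. Violating.
Others bid (21, 19): truth gives 0; bid 22 gives 2 > 0. Violating.
Others bid (5, 5): truth gives 16; no alternative beats it.
Others bid (5, 19): truth gives 16; no alternative beats it.
(Checking all 16 profiles: 4 have a profitable deviation, 12 do not.)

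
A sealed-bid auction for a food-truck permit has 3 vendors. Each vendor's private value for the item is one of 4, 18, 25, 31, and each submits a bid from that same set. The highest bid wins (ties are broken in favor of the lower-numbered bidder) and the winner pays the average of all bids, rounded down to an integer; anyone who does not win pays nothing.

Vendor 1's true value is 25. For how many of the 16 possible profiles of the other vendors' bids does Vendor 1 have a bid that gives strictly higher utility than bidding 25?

6

Others bid (4, 4): truth gives 14; bid 4 gives 21 > 14. Violating.
Others bid (4, 18): truth gives 10; bid 18 gives 12 > 10. Violating.
Others bid (4, 31): truth gives 0; bid 31 gives 3 > 0. Violating.
Others bid (18, 4): truth gives 10; bid 18 gives 12 > 10. Violating.
Others bid (4, 25): truth gives 7; no alternative beats it.
Others bid (18, 25): truth gives 3; no alternative beats it.
(Checking all 16 profiles: 6 have a profitable deviation, 10 do not.)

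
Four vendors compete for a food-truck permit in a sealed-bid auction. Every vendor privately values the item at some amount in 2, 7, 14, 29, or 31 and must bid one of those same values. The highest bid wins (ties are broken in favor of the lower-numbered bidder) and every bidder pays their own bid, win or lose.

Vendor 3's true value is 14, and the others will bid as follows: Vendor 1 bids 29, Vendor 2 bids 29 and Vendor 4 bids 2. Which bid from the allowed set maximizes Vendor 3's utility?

Bid 2: loses but pays 2, utility -2.
Bid 7: loses but pays 7, utility -7.
Bid 14: loses but pays 14, utility -14.
Bid 29: loses but pays 29, utility -29.
Bid 31: wins, pays 31, utility 14 - 31 = -17.
The best choice is 2 with utility -2.

2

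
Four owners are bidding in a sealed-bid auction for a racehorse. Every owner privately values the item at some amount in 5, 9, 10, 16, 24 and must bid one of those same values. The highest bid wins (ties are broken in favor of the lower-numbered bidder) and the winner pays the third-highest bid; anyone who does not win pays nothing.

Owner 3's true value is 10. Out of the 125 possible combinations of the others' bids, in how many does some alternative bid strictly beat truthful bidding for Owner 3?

24

Others bid (5, 5, 16): truth gives 0; bid 16 gives 5 > 0. Violating.
Others bid (5, 5, 24): truth gives 0; bid 24 gives 5 > 0. Violating.
Others bid (5, 9, 16): truth gives 0; bid 16 gives 1 > 0. Violating.
Others bid (5, 9, 24): truth gives 0; bid 24 gives 1 > 0. Violating.
Others bid (5, 5, 5): truth gives 5; no alternative beats it.
Others bid (5, 5, 9): truth gives 5; no alternative beats it.
(Checking all 125 profiles: 24 have a profitable deviation, 101 do not.)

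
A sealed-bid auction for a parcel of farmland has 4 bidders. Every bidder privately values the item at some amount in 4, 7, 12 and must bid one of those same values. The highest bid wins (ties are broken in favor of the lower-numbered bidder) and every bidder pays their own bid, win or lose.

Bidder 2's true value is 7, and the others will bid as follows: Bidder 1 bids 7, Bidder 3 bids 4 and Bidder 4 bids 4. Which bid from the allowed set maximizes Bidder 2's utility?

4

Bid 4: loses but pays 4, utility -4.
Bid 7: loses but pays 7, utility -7.
Bid 12: wins, pays 12, utility 7 - 12 = -5.
The best choice is 4 with utility -4.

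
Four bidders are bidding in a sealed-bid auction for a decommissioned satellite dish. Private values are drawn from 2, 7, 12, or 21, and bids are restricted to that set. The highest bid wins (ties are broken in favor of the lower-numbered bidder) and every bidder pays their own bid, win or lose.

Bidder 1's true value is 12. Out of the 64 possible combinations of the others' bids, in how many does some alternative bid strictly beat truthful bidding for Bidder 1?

45

Others bid (2, 2, 2): truth gives 0; bid 2 gives 10 > 0. Violating.
Others bid (2, 2, 7): truth gives 0; bid 7 gives 5 > 0. Violating.
Others bid (2, 2, 21): truth gives -12; bid 2 gives -2 > -12. Violating.
Others bid (2, 7, 2): truth gives 0; bid 7 gives 5 > 0. Violating.
Others bid (2, 2, 12): truth gives 0; no alternative beats it.
Others bid (2, 7, 12): truth gives 0; no alternative beats it.
(Checking all 64 profiles: 45 have a profitable deviation, 19 do not.)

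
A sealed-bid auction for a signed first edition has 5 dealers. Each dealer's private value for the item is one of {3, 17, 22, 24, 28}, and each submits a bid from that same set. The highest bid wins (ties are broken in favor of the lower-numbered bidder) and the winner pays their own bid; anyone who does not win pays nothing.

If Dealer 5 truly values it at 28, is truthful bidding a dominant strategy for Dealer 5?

Consider the case where Dealer 1 bids 3, Dealer 2 bids 3, Dealer 3 bids 3 and Dealer 4 bids 3.
Truthful bid 28: wins, pays 28, utility 28 - 28 = 0.
Bid 17 instead: wins, pays 17, utility 28 - 17 = 11.
Since 11 > 0, bidding 17 is strictly better here, so truthful bidding is not dominant.

No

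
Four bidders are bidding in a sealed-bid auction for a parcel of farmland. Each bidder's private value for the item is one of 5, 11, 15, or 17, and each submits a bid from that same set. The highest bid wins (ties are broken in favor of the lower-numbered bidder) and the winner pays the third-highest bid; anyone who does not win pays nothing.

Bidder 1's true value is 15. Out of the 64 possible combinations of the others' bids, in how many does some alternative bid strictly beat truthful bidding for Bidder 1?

12

Others bid (5, 5, 17): truth gives 0; bid 17 gives 10 > 0. Violating.
Others bid (5, 11, 17): truth gives 0; bid 17 gives 4 > 0. Violating.
Others bid (5, 17, 5): truth gives 0; bid 17 gives 10 > 0. Violating.
Others bid (5, 17, 11): truth gives 0; bid 17 gives 4 > 0. Violating.
Others bid (5, 5, 5): truth gives 10; no alternative beats it.
Others bid (5, 5, 11): truth gives 10; no alternative beats it.
(Checking all 64 profiles: 12 have a profitable deviation, 52 do not.)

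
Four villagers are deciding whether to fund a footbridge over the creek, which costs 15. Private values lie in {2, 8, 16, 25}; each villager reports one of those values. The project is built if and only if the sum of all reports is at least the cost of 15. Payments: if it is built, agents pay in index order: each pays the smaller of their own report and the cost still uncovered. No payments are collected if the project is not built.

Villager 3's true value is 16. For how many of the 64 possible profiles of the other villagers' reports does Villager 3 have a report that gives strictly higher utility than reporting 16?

9

Others report (2, 2, 8): truth gives 5; report 8 gives 8 > 5. Violating.
Others report (2, 2, 16): truth gives 5; report 2 gives 14 > 5. Violating.
Others report (2, 2, 25): truth gives 5; report 2 gives 14 > 5. Violating.
Others report (2, 8, 8): truth gives 11; report 2 gives 14 > 11. Violating.
Others report (2, 2, 2): truth gives 5; no alternative beats it.
Others report (2, 8, 2): truth gives 11; no alternative beats it.
(Checking all 64 profiles: 9 have a profitable deviation, 55 do not.)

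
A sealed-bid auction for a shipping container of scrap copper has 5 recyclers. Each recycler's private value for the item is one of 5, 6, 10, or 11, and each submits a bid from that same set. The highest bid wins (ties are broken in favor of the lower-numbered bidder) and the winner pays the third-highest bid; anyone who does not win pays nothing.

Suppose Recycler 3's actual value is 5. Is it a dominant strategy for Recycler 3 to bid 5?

Yes

Check each profile of the others' bids and compare truth against every alternative bid.
Others bid (5, 5, 6, 6): truth gives 0, best alternative gives -1.
Others bid (5, 5, 5, 5): truth gives 0, best alternative gives 0.
Others bid (5, 5, 5, 6): truth gives 0, best alternative gives 0.
Others bid (5, 5, 5, 10): truth gives 0, best alternative gives 0.
Others bid (5, 5, 5, 11): truth gives 0, best alternative gives 0.
Others bid (5, 5, 6, 5): truth gives 0, best alternative gives 0.
(Remaining 250 profiles checked similarly; truth is weakly best in each.)
In every case the truthful bid is at least as good as any alternative, so it is a dominant strategy.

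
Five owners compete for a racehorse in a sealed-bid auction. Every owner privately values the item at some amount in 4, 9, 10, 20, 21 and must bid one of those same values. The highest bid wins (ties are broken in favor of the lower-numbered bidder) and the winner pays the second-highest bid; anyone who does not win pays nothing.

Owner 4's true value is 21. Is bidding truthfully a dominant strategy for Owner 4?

Yes

Check each profile of the others' bids and compare truth against every alternative bid.
Others bid (4, 4, 20, 4): truth gives 1, best alternative gives 0.
Others bid (4, 4, 20, 9): truth gives 1, best alternative gives 0.
Others bid (4, 4, 20, 10): truth gives 1, best alternative gives 0.
Others bid (4, 4, 20, 20): truth gives 1, best alternative gives 0.
Others bid (4, 9, 20, 4): truth gives 1, best alternative gives 0.
Others bid (4, 9, 20, 9): truth gives 1, best alternative gives 0.
(Remaining 619 profiles checked similarly; truth is weakly best in each.)
In every case the truthful bid is at least as good as any alternative, so it is a dominant strategy.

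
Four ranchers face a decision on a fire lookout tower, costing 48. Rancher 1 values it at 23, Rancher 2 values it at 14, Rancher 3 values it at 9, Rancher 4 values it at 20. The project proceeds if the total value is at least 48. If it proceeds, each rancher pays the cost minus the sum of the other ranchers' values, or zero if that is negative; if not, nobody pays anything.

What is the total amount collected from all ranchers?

7

Total value 66 ≥ cost 48, so it is built.
Rancher 1: others sum to 43; max(0, 48 - 43) = 5.
Rancher 2: others sum to 52; max(0, 48 - 52) = 0.
Rancher 3: others sum to 57; max(0, 48 - 57) = 0.
Rancher 4: others sum to 46; max(0, 48 - 46) = 2.
Total collected = 5 + 0 + 0 + 2 = 7.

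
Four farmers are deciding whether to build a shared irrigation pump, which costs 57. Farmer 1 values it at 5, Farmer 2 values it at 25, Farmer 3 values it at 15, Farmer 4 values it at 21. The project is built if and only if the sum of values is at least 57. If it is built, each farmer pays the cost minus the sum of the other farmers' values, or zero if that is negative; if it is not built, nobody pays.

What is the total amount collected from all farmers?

Total value 66 ≥ cost 57, so it is built.
Farmer 1: others sum to 61; max(0, 57 - 61) = 0.
Farmer 2: others sum to 41; max(0, 57 - 41) = 16.
Farmer 3: others sum to 51; max(0, 57 - 51) = 6.
Farmer 4: others sum to 45; max(0, 57 - 45) = 12.
Total collected = 0 + 16 + 6 + 12 = 34.

34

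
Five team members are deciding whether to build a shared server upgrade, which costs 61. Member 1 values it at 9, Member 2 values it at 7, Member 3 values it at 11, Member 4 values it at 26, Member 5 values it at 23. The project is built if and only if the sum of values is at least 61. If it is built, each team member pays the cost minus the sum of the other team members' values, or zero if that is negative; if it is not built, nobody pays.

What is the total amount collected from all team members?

Total value 76 ≥ cost 61, so it is built.
Member 1: others sum to 67; max(0, 61 - 67) = 0.
Member 2: others sum to 69; max(0, 61 - 69) = 0.
Member 3: others sum to 65; max(0, 61 - 65) = 0.
Member 4: others sum to 50; max(0, 61 - 50) = 11.
Member 5: others sum to 53; max(0, 61 - 53) = 8.
Total collected = 0 + 0 + 0 + 11 + 8 = 19.

19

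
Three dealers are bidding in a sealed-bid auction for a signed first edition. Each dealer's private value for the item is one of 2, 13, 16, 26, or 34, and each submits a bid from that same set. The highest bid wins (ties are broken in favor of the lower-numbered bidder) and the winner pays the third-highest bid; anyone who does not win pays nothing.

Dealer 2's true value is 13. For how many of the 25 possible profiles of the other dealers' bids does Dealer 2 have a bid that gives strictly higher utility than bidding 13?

6

Others bid (2, 16): truth gives 0; bid 16 gives 11 > 0. Violating.
Others bid (2, 26): truth gives 0; bid 26 gives 11 > 0. Violating.
Others bid (2, 34): truth gives 0; bid 34 gives 11 > 0. Violating.
Others bid (13, 2): truth gives 0; bid 16 gives 11 > 0. Violating.
Others bid (2, 2): truth gives 11; no alternative beats it.
Others bid (2, 13): truth gives 11; no alternative beats it.
(Checking all 25 profiles: 6 have a profitable deviation, 19 do not.)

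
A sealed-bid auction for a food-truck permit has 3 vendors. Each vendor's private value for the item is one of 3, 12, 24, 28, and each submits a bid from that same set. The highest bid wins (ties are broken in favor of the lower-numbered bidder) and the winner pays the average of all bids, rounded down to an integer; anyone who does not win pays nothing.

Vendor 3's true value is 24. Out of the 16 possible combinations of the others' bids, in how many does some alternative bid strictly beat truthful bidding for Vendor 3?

Others bid (3, 3): truth gives 14; bid 12 gives 18 > 14. Violating.
Others bid (3, 24): truth gives 0; bid 28 gives 6 > 0. Violating.
Others bid (12, 24): truth gives 0; bid 28 gives 3 > 0. Violating.
Others bid (24, 3): truth gives 0; bid 28 gives 6 > 0. Violating.
Others bid (3, 12): truth gives 11; no alternative beats it.
Others bid (3, 28): truth gives 0; no alternative beats it.
(Checking all 16 profiles: 5 have a profitable deviation, 11 do not.)

5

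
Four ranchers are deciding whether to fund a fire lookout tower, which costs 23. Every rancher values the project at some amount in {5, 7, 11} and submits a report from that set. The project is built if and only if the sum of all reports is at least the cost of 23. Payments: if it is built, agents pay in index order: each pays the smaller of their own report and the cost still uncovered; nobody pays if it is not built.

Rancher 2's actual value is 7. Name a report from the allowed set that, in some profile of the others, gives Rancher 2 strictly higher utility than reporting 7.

5

Suppose Rancher 1 reports 5, Rancher 3 reports 5 and Rancher 4 reports 11.
Report 7: project built, pays 7, utility 7 - 7 = 0.
Report 5: project built, pays 5, utility 7 - 5 = 2.
So reporting 5 beats truth here (2 > 0).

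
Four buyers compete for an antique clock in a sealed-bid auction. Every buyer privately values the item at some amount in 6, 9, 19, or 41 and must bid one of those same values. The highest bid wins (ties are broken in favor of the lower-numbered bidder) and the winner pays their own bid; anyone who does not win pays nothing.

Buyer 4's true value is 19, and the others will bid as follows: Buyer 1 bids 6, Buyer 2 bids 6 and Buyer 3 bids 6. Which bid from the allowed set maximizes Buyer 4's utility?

9

Bid 6: loses, pays 0, utility 0.
Bid 9: wins, pays 9, utility 19 - 9 = 10.
Bid 19: wins, pays 19, utility 19 - 19 = 0.
Bid 41: wins, pays 41, utility 19 - 41 = -22.
The best choice is 9 with utility 10.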